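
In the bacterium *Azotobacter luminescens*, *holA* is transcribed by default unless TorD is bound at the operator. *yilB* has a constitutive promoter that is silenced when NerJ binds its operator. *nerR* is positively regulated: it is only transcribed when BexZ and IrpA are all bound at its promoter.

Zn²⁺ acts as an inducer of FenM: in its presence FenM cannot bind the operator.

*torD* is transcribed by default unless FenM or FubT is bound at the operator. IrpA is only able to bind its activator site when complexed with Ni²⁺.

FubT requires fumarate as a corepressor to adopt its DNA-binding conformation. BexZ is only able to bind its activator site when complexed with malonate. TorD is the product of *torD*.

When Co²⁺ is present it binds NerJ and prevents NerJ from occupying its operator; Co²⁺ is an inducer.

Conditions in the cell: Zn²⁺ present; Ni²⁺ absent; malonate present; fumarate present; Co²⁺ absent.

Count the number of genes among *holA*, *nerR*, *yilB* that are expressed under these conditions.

Zn²⁺ is present, so FenM is inactive.
Fumarate is present, so FubT is active.
With repressor FubT bound, *torD* is not transcribed.
So TorD is not produced.
With no repressor bound, *holA* is transcribed.
→ *holA* is ON.
Malonate is present, so BexZ is active.
Ni²⁺ is absent, so IrpA is inactive.
Required activator IrpA is absent, so *nerR* is not transcribed.
→ *nerR* is OFF.
Co²⁺ is absent, so NerJ is active.
With repressor NerJ bound, *yilB* is not transcribed.
→ *yilB* is OFF.
1 of the 3 genes is transcribed.

1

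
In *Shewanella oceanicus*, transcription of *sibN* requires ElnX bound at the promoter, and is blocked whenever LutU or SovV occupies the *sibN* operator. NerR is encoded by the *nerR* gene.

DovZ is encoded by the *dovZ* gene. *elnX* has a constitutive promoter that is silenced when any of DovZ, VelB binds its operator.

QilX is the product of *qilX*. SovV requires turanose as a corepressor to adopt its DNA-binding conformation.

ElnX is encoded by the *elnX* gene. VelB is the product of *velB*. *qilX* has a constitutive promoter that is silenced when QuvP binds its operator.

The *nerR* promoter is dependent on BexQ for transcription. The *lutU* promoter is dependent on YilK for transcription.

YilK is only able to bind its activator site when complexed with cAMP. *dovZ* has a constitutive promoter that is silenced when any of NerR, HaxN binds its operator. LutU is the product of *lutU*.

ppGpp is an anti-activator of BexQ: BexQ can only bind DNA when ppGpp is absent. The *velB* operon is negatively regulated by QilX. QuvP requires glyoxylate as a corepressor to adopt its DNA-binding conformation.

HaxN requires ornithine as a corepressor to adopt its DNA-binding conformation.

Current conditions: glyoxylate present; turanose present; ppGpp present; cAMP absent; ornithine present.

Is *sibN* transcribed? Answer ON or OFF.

cAMP is absent, so YilK is inactive.
Required activator YilK is absent, so *lutU* is not transcribed.
So LutU is not produced.
ppGpp is present, so BexQ is inactive.
Required activator BexQ is absent, so *nerR* is not transcribed.
So NerR is not produced.
Ornithine is present, so HaxN is active.
With repressor HaxN bound, *dovZ* is not transcribed.
So DovZ is not produced.
Glyoxylate is present, so QuvP is active.
With repressor QuvP bound, *qilX* is not transcribed.
So QilX is not produced.
With no repressor bound, *velB* is transcribed.
So VelB is produced and active.
With repressor VelB bound, *elnX* is not transcribed.
So ElnX is not produced.
Turanose is present, so SovV is active.
With repressor SovV bound, *sibN* is not transcribed.

OFF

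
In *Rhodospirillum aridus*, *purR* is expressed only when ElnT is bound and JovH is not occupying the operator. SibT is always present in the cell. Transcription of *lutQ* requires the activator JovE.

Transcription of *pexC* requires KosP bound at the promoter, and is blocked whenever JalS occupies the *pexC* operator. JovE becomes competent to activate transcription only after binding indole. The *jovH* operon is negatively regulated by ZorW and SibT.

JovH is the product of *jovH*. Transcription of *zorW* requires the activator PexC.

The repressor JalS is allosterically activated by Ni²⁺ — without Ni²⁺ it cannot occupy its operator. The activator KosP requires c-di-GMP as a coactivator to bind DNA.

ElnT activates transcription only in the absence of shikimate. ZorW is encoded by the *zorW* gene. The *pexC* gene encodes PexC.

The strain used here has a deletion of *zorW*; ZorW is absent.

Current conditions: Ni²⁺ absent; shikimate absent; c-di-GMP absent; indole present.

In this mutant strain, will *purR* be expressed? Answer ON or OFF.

ZorW is non-functional in this strain, so it has no effect.
SibT is produced constitutively and is active.
With repressor SibT bound, *jovH* is not transcribed.
So JovH is not produced.
Shikimate is absent, so ElnT is active.
No repressor is bound and ElnT is active, so *purR* is transcribed.

ON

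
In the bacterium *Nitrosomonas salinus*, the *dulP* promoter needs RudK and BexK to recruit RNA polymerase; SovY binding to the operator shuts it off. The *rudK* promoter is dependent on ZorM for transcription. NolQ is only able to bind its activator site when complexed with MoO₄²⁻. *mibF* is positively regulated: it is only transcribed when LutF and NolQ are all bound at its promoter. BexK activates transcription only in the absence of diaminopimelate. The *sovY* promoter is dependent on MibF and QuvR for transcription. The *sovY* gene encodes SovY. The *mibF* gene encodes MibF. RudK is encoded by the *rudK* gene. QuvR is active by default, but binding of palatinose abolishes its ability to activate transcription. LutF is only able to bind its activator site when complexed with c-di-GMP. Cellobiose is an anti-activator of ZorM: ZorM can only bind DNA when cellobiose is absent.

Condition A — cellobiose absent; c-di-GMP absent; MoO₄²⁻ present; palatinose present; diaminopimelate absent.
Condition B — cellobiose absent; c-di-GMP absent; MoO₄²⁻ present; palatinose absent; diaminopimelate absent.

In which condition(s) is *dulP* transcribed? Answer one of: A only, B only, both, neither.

Condition A:
Cellobiose is absent, so ZorM is active.
No repressor is bound and ZorM is active, so *rudK* is transcribed.
So RudK is produced and active.
c-di-GMP is absent, so LutF is inactive.
MoO₄²⁻ is present, so NolQ is active.
Required activator LutF is absent, so *mibF* is not transcribed.
So MibF is not produced.
Palatinose is present, so QuvR is inactive.
Required activator MibF is absent, so *sovY* is not transcribed.
So SovY is not produced.
Diaminopimelate is absent, so BexK is active.
No repressor is bound and RudK and BexK are active, so *dulP* is transcribed.
→ *dulP* is ON in A.
Condition B:
Cellobiose is absent, so ZorM is active.
No repressor is bound and ZorM is active, so *rudK* is transcribed.
So RudK is produced and active.
c-di-GMP is absent, so LutF is inactive.
MoO₄²⁻ is present, so NolQ is active.
Required activator LutF is absent, so *mibF* is not transcribed.
So MibF is not produced.
Palatinose is absent, so QuvR is active.
Required activator MibF is absent, so *sovY* is not transcribed.
So SovY is not produced.
Diaminopimelate is absent, so BexK is active.
No repressor is bound and RudK and BexK are active, so *dulP* is transcribed.
→ *dulP* is ON in B.

both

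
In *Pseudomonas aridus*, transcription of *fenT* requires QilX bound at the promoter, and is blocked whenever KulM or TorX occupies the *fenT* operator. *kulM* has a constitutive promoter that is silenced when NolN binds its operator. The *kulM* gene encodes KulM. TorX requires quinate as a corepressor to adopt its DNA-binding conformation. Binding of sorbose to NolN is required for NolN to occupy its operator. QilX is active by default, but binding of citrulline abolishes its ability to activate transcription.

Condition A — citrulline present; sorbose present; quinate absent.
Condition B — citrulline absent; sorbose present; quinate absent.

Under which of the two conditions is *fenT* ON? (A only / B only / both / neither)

B only

Condition A:
Citrulline is present, so QilX is inactive.
Sorbose is present, so NolN is active.
With repressor NolN bound, *kulM* is not transcribed.
So KulM is not produced.
Quinate is absent, so TorX is inactive.
Required activator QilX is absent, so *fenT* is not transcribed.
→ *fenT* is OFF in A.
Condition B:
Citrulline is absent, so QilX is active.
Sorbose is present, so NolN is active.
With repressor NolN bound, *kulM* is not transcribed.
So KulM is not produced.
Quinate is absent, so TorX is inactive.
No repressor is bound and QilX is active, so *fenT* is transcribed.
→ *fenT* is ON in B.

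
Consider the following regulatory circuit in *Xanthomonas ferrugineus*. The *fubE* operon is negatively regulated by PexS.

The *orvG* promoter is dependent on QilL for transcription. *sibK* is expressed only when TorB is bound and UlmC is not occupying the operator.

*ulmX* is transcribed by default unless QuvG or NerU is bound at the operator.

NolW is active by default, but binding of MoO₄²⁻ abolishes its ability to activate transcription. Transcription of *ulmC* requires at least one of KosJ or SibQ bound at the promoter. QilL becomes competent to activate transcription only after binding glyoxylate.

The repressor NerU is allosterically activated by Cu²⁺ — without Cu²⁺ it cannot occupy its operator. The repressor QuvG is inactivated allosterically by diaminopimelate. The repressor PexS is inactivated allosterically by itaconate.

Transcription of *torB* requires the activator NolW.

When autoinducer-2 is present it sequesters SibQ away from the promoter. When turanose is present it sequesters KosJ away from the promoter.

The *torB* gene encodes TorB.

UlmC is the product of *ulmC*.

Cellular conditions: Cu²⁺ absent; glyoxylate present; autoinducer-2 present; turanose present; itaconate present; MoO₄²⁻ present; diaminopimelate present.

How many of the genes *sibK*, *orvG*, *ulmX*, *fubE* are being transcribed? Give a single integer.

3

MoO₄²⁻ is present, so NolW is inactive.
Required activator NolW is absent, so *torB* is not transcribed.
So TorB is not produced.
Turanose is present, so KosJ is inactive.
Autoinducer-2 is present, so SibQ is inactive.
No activator is available at the *ulmC* promoter, so *ulmC* is not transcribed.
So UlmC is not produced.
Required activator TorB is absent, so *sibK* is not transcribed.
→ *sibK* is OFF.
Glyoxylate is present, so QilL is active.
No repressor is bound and QilL is active, so *orvG* is transcribed.
→ *orvG* is ON.
Diaminopimelate is present, so QuvG is inactive.
Cu²⁺ is absent, so NerU is inactive.
With no repressor bound, *ulmX* is transcribed.
→ *ulmX* is ON.
Itaconate is present, so PexS is inactive.
With no repressor bound, *fubE* is transcribed.
→ *fubE* is ON.
3 of the 4 genes are transcribed.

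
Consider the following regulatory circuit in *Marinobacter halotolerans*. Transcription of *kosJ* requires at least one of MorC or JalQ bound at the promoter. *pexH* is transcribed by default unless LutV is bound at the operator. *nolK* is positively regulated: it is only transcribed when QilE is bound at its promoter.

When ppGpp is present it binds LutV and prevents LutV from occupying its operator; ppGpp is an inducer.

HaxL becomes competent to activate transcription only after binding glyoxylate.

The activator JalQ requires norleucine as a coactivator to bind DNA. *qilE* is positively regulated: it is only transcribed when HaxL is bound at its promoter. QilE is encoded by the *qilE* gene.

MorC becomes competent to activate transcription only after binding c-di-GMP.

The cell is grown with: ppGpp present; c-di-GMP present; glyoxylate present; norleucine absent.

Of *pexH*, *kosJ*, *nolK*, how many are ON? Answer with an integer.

ppGpp is present, so LutV is inactive.
With no repressor bound, *pexH* is transcribed.
→ *pexH* is ON.
c-di-GMP is present, so MorC is active.
Norleucine is absent, so JalQ is inactive.
Activator MorC is present, so *kosJ* is transcribed.
→ *kosJ* is ON.
Glyoxylate is present, so HaxL is active.
No repressor is bound and HaxL is active, so *qilE* is transcribed.
So QilE is produced and active.
No repressor is bound and QilE is active, so *nolK* is transcribed.
→ *nolK* is ON.
3 of the 3 genes are transcribed.

3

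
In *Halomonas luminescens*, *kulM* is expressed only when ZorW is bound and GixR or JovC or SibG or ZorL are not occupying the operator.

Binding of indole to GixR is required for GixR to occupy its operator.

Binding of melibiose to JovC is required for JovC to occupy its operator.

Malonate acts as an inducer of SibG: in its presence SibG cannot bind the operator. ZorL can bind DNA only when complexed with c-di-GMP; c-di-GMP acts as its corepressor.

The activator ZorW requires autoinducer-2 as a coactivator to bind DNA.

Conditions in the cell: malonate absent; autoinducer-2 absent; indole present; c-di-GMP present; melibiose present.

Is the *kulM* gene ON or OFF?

OFF

Indole is present, so GixR is active.
Melibiose is present, so JovC is active.
Malonate is absent, so SibG is active.
c-di-GMP is present, so ZorL is active.
Autoinducer-2 is absent, so ZorW is inactive.
With repressor GixR bound, *kulM* is not transcribed.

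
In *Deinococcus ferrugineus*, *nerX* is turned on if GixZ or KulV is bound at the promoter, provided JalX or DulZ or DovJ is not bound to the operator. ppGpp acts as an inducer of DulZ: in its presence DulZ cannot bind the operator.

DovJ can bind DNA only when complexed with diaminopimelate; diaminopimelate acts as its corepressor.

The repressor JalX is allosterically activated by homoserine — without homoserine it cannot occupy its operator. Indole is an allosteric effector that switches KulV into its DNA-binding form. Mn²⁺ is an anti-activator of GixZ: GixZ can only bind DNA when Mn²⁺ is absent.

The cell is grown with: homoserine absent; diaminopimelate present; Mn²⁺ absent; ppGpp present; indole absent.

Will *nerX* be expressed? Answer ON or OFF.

OFF

Mn²⁺ is absent, so GixZ is active.
Homoserine is absent, so JalX is inactive.
ppGpp is present, so DulZ is inactive.
Diaminopimelate is present, so DovJ is active.
Indole is absent, so KulV is inactive.
With repressor DovJ bound, *nerX* is not transcribed.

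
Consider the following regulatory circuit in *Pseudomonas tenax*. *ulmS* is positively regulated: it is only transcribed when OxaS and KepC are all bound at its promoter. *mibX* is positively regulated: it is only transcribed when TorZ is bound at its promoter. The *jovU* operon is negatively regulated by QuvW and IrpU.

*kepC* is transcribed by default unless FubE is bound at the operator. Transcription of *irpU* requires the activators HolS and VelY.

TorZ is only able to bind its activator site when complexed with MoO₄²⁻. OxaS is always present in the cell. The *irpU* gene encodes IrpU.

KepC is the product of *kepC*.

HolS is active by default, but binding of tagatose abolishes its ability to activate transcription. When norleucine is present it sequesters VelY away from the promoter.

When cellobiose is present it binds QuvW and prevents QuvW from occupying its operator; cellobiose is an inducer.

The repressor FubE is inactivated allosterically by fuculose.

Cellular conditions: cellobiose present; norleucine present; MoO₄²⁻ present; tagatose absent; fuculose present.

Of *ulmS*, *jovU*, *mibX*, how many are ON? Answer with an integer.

3

OxaS is produced constitutively and is active.
Fuculose is present, so FubE is inactive.
With no repressor bound, *kepC* is transcribed.
So KepC is produced and active.
No repressor is bound and OxaS and KepC are active, so *ulmS* is transcribed.
→ *ulmS* is ON.
Cellobiose is present, so QuvW is inactive.
Tagatose is absent, so HolS is active.
Norleucine is present, so VelY is inactive.
Required activator VelY is absent, so *irpU* is not transcribed.
So IrpU is not produced.
With no repressor bound, *jovU* is transcribed.
→ *jovU* is ON.
MoO₄²⁻ is present, so TorZ is active.
No repressor is bound and TorZ is active, so *mibX* is transcribed.
→ *mibX* is ON.
3 of the 3 genes are transcribed.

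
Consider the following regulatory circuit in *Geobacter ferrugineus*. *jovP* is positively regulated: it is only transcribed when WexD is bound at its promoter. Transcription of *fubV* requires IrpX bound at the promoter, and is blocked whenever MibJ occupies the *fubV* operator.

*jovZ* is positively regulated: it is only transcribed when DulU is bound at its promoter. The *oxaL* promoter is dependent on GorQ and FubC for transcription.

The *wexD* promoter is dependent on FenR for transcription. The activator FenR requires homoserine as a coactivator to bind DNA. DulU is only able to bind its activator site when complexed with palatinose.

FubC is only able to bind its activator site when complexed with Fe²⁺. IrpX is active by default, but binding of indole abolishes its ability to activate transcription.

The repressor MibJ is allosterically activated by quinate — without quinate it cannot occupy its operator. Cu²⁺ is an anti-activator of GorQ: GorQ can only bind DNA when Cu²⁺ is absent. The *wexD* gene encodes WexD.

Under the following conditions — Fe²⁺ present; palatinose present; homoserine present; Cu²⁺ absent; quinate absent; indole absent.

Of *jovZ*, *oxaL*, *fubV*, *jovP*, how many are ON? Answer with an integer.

4

Palatinose is present, so DulU is active.
No repressor is bound and DulU is active, so *jovZ* is transcribed.
→ *jovZ* is ON.
Cu²⁺ is absent, so GorQ is active.
Fe²⁺ is present, so FubC is active.
No repressor is bound and GorQ and FubC are active, so *oxaL* is transcribed.
→ *oxaL* is ON.
Quinate is absent, so MibJ is inactive.
Indole is absent, so IrpX is active.
No repressor is bound and IrpX is active, so *fubV* is transcribed.
→ *fubV* is ON.
Homoserine is present, so FenR is active.
No repressor is bound and FenR is active, so *wexD* is transcribed.
So WexD is produced and active.
No repressor is bound and WexD is active, so *jovP* is transcribed.
→ *jovP* is ON.
4 of the 4 genes are transcribed.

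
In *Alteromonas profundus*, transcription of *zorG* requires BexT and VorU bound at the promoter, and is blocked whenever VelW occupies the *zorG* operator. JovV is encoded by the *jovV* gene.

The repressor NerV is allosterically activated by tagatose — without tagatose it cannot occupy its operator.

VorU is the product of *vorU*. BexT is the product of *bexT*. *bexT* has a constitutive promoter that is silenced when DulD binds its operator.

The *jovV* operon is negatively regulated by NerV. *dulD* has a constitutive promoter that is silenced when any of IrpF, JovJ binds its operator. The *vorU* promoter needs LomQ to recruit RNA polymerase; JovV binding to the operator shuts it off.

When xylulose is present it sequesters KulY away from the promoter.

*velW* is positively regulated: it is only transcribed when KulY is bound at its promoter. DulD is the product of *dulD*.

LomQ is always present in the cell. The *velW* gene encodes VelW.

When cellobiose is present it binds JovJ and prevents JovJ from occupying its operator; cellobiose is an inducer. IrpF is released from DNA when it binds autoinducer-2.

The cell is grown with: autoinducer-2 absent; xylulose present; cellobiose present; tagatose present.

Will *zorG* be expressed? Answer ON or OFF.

Autoinducer-2 is absent, so IrpF is active.
Cellobiose is present, so JovJ is inactive.
With repressor IrpF bound, *dulD* is not transcribed.
So DulD is not produced.
With no repressor bound, *bexT* is transcribed.
So BexT is produced and active.
Tagatose is present, so NerV is active.
With repressor NerV bound, *jovV* is not transcribed.
So JovV is not produced.
LomQ is produced constitutively and is active.
No repressor is bound and LomQ is active, so *vorU* is transcribed.
So VorU is produced and active.
Xylulose is present, so KulY is inactive.
Required activator KulY is absent, so *velW* is not transcribed.
So VelW is not produced.
No repressor is bound and BexT and VorU are active, so *zorG* is transcribed.

ON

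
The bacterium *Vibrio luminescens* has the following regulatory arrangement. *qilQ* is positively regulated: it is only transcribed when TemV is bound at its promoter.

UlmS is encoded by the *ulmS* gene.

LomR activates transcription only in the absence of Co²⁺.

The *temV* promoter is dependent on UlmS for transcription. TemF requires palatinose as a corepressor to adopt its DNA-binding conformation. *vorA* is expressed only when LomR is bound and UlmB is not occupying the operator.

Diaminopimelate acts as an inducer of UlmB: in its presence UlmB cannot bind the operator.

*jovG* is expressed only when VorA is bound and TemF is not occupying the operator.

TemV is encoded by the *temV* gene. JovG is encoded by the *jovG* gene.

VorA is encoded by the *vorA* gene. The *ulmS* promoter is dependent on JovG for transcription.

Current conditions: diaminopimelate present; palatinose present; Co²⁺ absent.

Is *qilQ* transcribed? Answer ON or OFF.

Diaminopimelate is present, so UlmB is inactive.
Co²⁺ is absent, so LomR is active.
No repressor is bound and LomR is active, so *vorA* is transcribed.
So VorA is produced and active.
Palatinose is present, so TemF is active.
With repressor TemF bound, *jovG* is not transcribed.
So JovG is not produced.
Required activator JovG is absent, so *ulmS* is not transcribed.
So UlmS is not produced.
Required activator UlmS is absent, so *temV* is not transcribed.
So TemV is not produced.
Required activator TemV is absent, so *qilQ* is not transcribed.

OFF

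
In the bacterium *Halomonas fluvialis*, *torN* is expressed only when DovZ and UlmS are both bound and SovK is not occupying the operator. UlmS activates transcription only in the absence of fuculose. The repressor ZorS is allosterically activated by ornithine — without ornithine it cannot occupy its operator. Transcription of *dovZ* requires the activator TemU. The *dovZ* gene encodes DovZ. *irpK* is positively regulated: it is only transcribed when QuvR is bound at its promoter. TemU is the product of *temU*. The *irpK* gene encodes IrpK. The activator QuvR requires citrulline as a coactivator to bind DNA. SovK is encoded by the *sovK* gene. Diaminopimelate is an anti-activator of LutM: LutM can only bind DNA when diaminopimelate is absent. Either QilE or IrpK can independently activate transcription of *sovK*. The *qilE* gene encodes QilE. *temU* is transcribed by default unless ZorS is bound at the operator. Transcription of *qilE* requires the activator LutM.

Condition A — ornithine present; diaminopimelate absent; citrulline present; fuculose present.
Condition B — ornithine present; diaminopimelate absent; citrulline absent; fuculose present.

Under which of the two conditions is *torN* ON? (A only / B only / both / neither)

Condition A:
Ornithine is present, so ZorS is active.
With repressor ZorS bound, *temU* is not transcribed.
So TemU is not produced.
Required activator TemU is absent, so *dovZ* is not transcribed.
So DovZ is not produced.
Diaminopimelate is absent, so LutM is active.
No repressor is bound and LutM is active, so *qilE* is transcribed.
So QilE is produced and active.
Citrulline is present, so QuvR is active.
No repressor is bound and QuvR is active, so *irpK* is transcribed.
So IrpK is produced and active.
Activator QilE is present, so *sovK* is transcribed.
So SovK is produced and active.
Fuculose is present, so UlmS is inactive.
With repressor SovK bound, *torN* is not transcribed.
→ *torN* is OFF in A.
Condition B:
Ornithine is present, so ZorS is active.
With repressor ZorS bound, *temU* is not transcribed.
So TemU is not produced.
Required activator TemU is absent, so *dovZ* is not transcribed.
So DovZ is not produced.
Diaminopimelate is absent, so LutM is active.
No repressor is bound and LutM is active, so *qilE* is transcribed.
So QilE is produced and active.
Citrulline is absent, so QuvR is inactive.
Required activator QuvR is absent, so *irpK* is not transcribed.
So IrpK is not produced.
Activator QilE is present, so *sovK* is transcribed.
So SovK is produced and active.
Fuculose is present, so UlmS is inactive.
With repressor SovK bound, *torN* is not transcribed.
→ *torN* is OFF in B.

neither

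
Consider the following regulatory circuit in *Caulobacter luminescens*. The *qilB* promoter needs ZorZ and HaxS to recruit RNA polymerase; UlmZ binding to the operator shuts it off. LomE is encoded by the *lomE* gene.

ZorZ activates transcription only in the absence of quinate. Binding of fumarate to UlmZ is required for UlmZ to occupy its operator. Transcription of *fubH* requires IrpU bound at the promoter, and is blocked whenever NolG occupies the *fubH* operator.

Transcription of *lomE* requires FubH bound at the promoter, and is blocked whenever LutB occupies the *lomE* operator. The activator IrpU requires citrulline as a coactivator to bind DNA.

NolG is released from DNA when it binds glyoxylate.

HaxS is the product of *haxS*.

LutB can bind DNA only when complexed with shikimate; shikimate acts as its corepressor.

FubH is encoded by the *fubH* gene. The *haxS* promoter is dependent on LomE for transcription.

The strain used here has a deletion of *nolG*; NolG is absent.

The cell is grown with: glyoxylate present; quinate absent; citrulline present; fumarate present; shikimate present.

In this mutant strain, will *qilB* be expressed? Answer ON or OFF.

Quinate is absent, so ZorZ is active.
Fumarate is present, so UlmZ is active.
Citrulline is present, so IrpU is active.
NolG is non-functional in this strain, so it has no effect.
No repressor is bound and IrpU is active, so *fubH* is transcribed.
So FubH is produced and active.
Shikimate is present, so LutB is active.
With repressor LutB bound, *lomE* is not transcribed.
So LomE is not produced.
Required activator LomE is absent, so *haxS* is not transcribed.
So HaxS is not produced.
With repressor UlmZ bound, *qilB* is not transcribed.

OFF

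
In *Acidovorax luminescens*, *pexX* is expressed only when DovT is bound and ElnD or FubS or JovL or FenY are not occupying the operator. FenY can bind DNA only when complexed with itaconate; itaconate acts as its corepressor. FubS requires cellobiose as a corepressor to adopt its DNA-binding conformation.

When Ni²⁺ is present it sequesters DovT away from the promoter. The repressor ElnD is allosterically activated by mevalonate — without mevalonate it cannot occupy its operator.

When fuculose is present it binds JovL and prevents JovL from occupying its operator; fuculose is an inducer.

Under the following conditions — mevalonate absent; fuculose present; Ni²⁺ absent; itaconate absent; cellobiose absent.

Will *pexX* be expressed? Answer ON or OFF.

Mevalonate is absent, so ElnD is inactive.
Cellobiose is absent, so FubS is inactive.
Fuculose is present, so JovL is inactive.
Ni²⁺ is absent, so DovT is active.
Itaconate is absent, so FenY is inactive.
No repressor is bound and DovT is active, so *pexX* is transcribed.

ON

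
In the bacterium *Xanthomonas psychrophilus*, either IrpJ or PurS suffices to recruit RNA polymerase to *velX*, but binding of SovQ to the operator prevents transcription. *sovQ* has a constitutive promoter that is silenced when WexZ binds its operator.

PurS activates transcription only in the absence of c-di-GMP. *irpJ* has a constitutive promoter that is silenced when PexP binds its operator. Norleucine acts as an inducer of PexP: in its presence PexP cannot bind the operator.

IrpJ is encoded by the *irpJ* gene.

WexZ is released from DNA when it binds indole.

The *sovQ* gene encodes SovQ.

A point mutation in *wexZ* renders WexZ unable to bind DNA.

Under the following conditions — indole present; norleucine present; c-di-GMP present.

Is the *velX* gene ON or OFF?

OFF

Norleucine is present, so PexP is inactive.
With no repressor bound, *irpJ* is transcribed.
So IrpJ is produced and active.
c-di-GMP is present, so PurS is inactive.
WexZ is non-functional in this strain, so it has no effect.
With no repressor bound, *sovQ* is transcribed.
So SovQ is produced and active.
With repressor SovQ bound, *velX* is not transcribed.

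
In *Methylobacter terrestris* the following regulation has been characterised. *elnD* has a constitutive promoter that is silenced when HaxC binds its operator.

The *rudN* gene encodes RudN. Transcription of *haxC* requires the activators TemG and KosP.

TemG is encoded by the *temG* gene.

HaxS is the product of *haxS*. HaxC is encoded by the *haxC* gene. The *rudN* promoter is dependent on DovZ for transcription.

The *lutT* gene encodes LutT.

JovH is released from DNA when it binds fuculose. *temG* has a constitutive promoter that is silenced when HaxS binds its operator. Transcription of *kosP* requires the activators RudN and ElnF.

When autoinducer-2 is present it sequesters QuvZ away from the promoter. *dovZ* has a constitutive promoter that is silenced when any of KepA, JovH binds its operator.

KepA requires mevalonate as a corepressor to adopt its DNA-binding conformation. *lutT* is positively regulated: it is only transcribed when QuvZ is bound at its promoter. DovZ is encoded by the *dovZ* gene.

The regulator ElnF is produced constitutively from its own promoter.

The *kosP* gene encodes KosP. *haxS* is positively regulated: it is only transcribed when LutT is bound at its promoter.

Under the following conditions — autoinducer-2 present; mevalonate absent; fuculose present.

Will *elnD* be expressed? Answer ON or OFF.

OFF

Autoinducer-2 is present, so QuvZ is inactive.
Required activator QuvZ is absent, so *lutT* is not transcribed.
So LutT is not produced.
Required activator LutT is absent, so *haxS* is not transcribed.
So HaxS is not produced.
With no repressor bound, *temG* is transcribed.
So TemG is produced and active.
Mevalonate is absent, so KepA is inactive.
Fuculose is present, so JovH is inactive.
With no repressor bound, *dovZ* is transcribed.
So DovZ is produced and active.
No repressor is bound and DovZ is active, so *rudN* is transcribed.
So RudN is produced and active.
ElnF is produced constitutively and is active.
No repressor is bound and RudN and ElnF are active, so *kosP* is transcribed.
So KosP is produced and active.
No repressor is bound and TemG and KosP are active, so *haxC* is transcribed.
So HaxC is produced and active.
With repressor HaxC bound, *elnD* is not transcribed.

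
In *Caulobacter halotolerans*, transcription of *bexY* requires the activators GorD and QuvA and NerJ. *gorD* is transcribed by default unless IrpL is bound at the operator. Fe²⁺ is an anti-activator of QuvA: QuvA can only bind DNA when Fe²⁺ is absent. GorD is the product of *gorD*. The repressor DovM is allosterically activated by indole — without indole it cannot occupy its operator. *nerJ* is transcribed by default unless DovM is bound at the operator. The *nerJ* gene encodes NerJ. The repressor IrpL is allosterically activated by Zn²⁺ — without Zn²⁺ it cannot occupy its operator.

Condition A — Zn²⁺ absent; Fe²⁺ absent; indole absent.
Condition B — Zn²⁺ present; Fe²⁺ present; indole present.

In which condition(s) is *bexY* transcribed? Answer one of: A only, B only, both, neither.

Condition A:
Zn²⁺ is absent, so IrpL is inactive.
With no repressor bound, *gorD* is transcribed.
So GorD is produced and active.
Fe²⁺ is absent, so QuvA is active.
Indole is absent, so DovM is inactive.
With no repressor bound, *nerJ* is transcribed.
So NerJ is produced and active.
No repressor is bound and GorD and QuvA and NerJ are active, so *bexY* is transcribed.
→ *bexY* is ON in A.
Condition B:
Zn²⁺ is present, so IrpL is active.
With repressor IrpL bound, *gorD* is not transcribed.
So GorD is not produced.
Fe²⁺ is present, so QuvA is inactive.
Indole is present, so DovM is active.
With repressor DovM bound, *nerJ* is not transcribed.
So NerJ is not produced.
Required activator GorD is absent, so *bexY* is not transcribed.
→ *bexY* is OFF in B.

A only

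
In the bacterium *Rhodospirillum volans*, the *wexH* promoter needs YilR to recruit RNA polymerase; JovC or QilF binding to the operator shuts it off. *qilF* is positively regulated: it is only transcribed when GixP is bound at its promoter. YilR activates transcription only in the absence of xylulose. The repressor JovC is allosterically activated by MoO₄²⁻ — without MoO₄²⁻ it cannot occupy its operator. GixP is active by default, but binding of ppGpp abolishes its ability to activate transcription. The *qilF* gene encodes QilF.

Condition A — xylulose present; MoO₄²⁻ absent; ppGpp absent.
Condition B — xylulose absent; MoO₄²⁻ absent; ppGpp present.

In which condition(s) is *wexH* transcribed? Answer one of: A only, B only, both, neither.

B only

Condition A:
Xylulose is present, so YilR is inactive.
MoO₄²⁻ is absent, so JovC is inactive.
ppGpp is absent, so GixP is active.
No repressor is bound and GixP is active, so *qilF* is transcribed.
So QilF is produced and active.
With repressor QilF bound, *wexH* is not transcribed.
→ *wexH* is OFF in A.
Condition B:
Xylulose is absent, so YilR is active.
MoO₄²⁻ is absent, so JovC is inactive.
ppGpp is present, so GixP is inactive.
Required activator GixP is absent, so *qilF* is not transcribed.
So QilF is not produced.
No repressor is bound and YilR is active, so *wexH* is transcribed.
→ *wexH* is ON in B.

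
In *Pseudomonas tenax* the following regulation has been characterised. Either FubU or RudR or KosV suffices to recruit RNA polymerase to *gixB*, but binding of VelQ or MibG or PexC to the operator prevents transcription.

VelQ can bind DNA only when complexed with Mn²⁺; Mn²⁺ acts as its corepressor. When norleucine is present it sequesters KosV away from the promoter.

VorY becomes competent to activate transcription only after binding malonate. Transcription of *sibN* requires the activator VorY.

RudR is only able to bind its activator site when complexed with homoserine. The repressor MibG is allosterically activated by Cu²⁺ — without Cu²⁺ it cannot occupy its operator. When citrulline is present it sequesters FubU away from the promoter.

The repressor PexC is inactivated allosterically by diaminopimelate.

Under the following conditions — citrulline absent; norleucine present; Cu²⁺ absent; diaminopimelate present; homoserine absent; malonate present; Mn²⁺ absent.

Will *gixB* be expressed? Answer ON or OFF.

Citrulline is absent, so FubU is active.
Homoserine is absent, so RudR is inactive.
Mn²⁺ is absent, so VelQ is inactive.
Norleucine is present, so KosV is inactive.
Cu²⁺ is absent, so MibG is inactive.
Diaminopimelate is present, so PexC is inactive.
Activator FubU is present, so *gixB* is transcribed.

ON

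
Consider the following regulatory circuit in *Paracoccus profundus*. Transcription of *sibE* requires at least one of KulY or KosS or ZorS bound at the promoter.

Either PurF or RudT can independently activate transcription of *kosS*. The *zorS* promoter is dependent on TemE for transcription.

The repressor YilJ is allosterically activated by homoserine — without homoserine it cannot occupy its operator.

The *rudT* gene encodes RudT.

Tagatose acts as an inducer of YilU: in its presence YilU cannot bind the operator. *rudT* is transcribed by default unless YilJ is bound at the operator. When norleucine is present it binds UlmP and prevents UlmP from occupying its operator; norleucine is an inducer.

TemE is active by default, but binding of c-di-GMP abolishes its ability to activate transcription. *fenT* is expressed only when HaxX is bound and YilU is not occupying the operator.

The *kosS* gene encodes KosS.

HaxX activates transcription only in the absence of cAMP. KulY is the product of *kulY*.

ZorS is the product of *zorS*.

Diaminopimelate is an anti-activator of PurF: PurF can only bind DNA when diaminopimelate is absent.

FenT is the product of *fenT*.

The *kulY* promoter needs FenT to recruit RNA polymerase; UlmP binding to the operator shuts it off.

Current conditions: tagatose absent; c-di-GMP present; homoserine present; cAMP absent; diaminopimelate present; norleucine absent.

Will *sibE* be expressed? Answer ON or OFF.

OFF

cAMP is absent, so HaxX is active.
Tagatose is absent, so YilU is active.
With repressor YilU bound, *fenT* is not transcribed.
So FenT is not produced.
Norleucine is absent, so UlmP is active.
With repressor UlmP bound, *kulY* is not transcribed.
So KulY is not produced.
Diaminopimelate is present, so PurF is inactive.
Homoserine is present, so YilJ is active.
With repressor YilJ bound, *rudT* is not transcribed.
So RudT is not produced.
No activator is available at the *kosS* promoter, so *kosS* is not transcribed.
So KosS is not produced.
c-di-GMP is present, so TemE is inactive.
Required activator TemE is absent, so *zorS* is not transcribed.
So ZorS is not produced.
No activator is available at the *sibE* promoter, so *sibE* is not transcribed.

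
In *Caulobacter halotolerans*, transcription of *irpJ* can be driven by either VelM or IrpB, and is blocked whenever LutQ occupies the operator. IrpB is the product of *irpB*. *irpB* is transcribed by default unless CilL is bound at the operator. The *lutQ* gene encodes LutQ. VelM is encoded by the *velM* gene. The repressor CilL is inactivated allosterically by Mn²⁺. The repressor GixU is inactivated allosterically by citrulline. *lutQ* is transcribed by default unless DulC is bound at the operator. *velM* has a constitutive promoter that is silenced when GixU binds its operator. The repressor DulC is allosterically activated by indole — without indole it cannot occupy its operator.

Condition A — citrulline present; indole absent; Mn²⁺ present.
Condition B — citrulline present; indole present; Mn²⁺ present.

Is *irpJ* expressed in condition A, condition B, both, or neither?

B only

Condition A:
Citrulline is present, so GixU is inactive.
With no repressor bound, *velM* is transcribed.
So VelM is produced and active.
Indole is absent, so DulC is inactive.
With no repressor bound, *lutQ* is transcribed.
So LutQ is produced and active.
Mn²⁺ is present, so CilL is inactive.
With no repressor bound, *irpB* is transcribed.
So IrpB is produced and active.
With repressor LutQ bound, *irpJ* is not transcribed.
→ *irpJ* is OFF in A.
Condition B:
Citrulline is present, so GixU is inactive.
With no repressor bound, *velM* is transcribed.
So VelM is produced and active.
Indole is present, so DulC is active.
With repressor DulC bound, *lutQ* is not transcribed.
So LutQ is not produced.
Mn²⁺ is present, so CilL is inactive.
With no repressor bound, *irpB* is transcribed.
So IrpB is produced and active.
Activator VelM is present, so *irpJ* is transcribed.
→ *irpJ* is ON in B.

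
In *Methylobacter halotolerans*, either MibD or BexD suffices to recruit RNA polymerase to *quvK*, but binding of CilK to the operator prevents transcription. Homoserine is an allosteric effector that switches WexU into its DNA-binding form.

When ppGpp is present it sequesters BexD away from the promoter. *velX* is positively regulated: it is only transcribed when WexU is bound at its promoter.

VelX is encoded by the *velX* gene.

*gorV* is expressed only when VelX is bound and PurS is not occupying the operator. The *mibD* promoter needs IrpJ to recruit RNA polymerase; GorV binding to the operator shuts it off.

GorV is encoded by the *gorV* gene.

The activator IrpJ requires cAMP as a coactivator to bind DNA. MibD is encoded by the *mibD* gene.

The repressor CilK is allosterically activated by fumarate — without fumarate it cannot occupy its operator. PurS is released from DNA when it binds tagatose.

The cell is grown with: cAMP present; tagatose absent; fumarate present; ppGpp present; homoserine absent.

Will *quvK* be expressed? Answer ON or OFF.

Fumarate is present, so CilK is active.
cAMP is present, so IrpJ is active.
Homoserine is absent, so WexU is inactive.
Required activator WexU is absent, so *velX* is not transcribed.
So VelX is not produced.
Tagatose is absent, so PurS is active.
With repressor PurS bound, *gorV* is not transcribed.
So GorV is not produced.
No repressor is bound and IrpJ is active, so *mibD* is transcribed.
So MibD is produced and active.
ppGpp is present, so BexD is inactive.
With repressor CilK bound, *quvK* is not transcribed.

OFF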